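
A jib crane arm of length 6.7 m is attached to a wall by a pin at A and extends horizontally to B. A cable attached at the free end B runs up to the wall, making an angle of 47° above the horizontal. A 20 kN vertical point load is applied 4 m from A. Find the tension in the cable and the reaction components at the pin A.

ΣM about A: T·sin47°·6.7 − 20·4 = 0 → T = 80/(6.7·0.731354) = 16.3263 ≈ 16.33 kN.
ΣF_x = 0: A_x − T·cos47° = 0 → A_x = 16.3263 × 0.681998 = 11.13 kN.
ΣF_y = 0: A_y + T·sin47° − 20 = 0 → A_y = 20 − 16.3263 × 0.731354 = 8.060 kN.

T = 16.33 kN, A_x = 11.13 kN, A_y = 8.060 kN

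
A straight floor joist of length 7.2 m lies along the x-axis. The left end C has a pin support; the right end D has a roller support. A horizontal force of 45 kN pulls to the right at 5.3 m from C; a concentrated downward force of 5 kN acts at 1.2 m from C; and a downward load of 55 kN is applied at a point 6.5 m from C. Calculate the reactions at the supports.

Taking moments about C: D_y·7.2 − 5·1.2 − 55·6.5 = 0 → D_y = 363.5/7.2 = 50.4861 ≈ 50.49 kN.
ΣF_y = 0: C_y + 50.4861 − 5 − 55 = 0 → C_y = 9.514 kN.
ΣF_x = 0: C_x + 45 = 0 → C_x = -45.00 kN.

C_x = -45.00 kN, C_y = 9.514 kN, D_y = 50.49 kN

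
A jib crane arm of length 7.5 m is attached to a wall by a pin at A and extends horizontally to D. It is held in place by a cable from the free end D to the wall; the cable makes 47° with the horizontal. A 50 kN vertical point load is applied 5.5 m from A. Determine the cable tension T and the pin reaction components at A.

T = 50.14 kN, A_x = 34.19 kN, A_y = 13.33 kN

ΣM about A: T·sin47°·7.5 − 50·5.5 = 0 → T = 275/(7.5·0.731354) = 50.1353 ≈ 50.14 kN.
ΣF_x = 0: A_x − T·cos47° = 0 → A_x = 50.1353 × 0.681998 = 34.19 kN.
ΣF_y = 0: A_y + T·sin47° − 50 = 0 → A_y = 50 − 50.1353 × 0.731354 = 13.33 kN.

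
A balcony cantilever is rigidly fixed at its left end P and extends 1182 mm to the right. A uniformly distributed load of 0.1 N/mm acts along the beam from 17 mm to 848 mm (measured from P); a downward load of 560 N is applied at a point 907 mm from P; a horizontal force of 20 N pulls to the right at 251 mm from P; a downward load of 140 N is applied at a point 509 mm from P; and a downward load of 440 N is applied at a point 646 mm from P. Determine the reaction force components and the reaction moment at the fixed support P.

Resultant of the distributed load: 0.1 × 831 = 83.1 N at 432.5 mm from P.
ΣF_x = 0: P_x + 20 = 0 → P_x = -20.00 N.
ΣF_y = 0: P_y − 0.1·831 − 560 − 140 − 440 = 0 → P_y = 1223 N.
ΣM about P: M_P − (0.1·831)·432.5 − 560·907 − 140·509 − 440·646 = 0 → M_P = 899400 N·mm.

P_x = -20.00 N, P_y = 1223 N, M_P = 899400 N·mm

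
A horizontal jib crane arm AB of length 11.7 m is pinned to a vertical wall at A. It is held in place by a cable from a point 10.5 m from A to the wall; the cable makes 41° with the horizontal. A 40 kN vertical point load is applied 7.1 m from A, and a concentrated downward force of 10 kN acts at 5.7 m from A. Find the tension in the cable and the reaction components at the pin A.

ΣM about A: T·sin41°·10.5 − 40·7.1 − 10·5.7 = 0 → T = 341/(10.5·0.656059) = 49.5019 ≈ 49.50 kN.
ΣF_x = 0: A_x − T·cos41° = 0 → A_x = 49.5019 × 0.75471 = 37.36 kN.
ΣF_y = 0: A_y + T·sin41° − 40 − 10 = 0 → A_y = 50 − 49.5019 × 0.656059 = 17.52 kN.

T = 49.50 kN, A_x = 37.36 kN, A_y = 17.52 kN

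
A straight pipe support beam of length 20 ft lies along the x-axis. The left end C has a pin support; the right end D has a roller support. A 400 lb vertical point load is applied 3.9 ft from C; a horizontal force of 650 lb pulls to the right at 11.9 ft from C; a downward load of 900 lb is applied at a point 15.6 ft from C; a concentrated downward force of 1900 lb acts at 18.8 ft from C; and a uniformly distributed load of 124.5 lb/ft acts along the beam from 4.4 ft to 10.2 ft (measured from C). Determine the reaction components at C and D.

Resultant of the distributed load: 124.5 × 5.8 = 722.1 lb at 7.3 ft from C.
ΣM about C: D_y·20 − 400·3.9 − 900·15.6 − 1900·18.8 − (124.5·5.8)·7.3 = 0 → D_y = 56591.33/20 = 2829.57 ≈ 2830 lb.
ΣF_y = 0: C_y + 2829.57 − 400 − 900 − 1900 − 124.5·5.8 = 0 → C_y = 1093 lb.
ΣF_x = 0: C_x + 650 = 0 → C_x = -650.0 lb.

C_x = -650.0 lb, C_y = 1093 lb, D_y = 2830 lb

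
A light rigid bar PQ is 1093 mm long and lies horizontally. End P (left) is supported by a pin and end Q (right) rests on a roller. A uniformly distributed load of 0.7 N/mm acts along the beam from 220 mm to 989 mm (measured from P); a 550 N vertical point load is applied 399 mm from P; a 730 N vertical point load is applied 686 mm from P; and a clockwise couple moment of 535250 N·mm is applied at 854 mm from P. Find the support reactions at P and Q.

Resultant of the distributed load: 0.7 × 769 = 538.3 N at 604.5 mm from P.
ΣM about P: Q_y·1093 − (0.7·769)·604.5 − 550·399 − 730·686 − 535250 = 0 → Q_y = 1580882.35/1093 = 1446.37 ≈ 1446 N.
ΣF_y = 0: P_y + 1446.37 − 0.7·769 − 550 − 730 = 0 → P_y = 371.9 N.
ΣF_x = 0: no horizontal applied forces, so P_x = 0.

P_x = 0, P_y = 371.9 N, Q_y = 1446 N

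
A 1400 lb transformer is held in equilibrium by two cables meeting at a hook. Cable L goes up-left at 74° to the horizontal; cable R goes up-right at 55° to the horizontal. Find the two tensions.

T_L = 1033 lb, T_R = 496.6 lb

ΣF_x = 0: −T_L·cos74° + T_R·cos55° = 0 → T_R = 0.480559·T_L.
ΣF_y = 0: T_L·sin74° + T_R·sin55° = 1400.
Substitute: T_L·(0.961262 + 0.480559·0.819152) = 1400 → T_L = 1033.28 ≈ 1033 lb.
Then T_R = 0.480559 × 1033.28 = 496.6 lb.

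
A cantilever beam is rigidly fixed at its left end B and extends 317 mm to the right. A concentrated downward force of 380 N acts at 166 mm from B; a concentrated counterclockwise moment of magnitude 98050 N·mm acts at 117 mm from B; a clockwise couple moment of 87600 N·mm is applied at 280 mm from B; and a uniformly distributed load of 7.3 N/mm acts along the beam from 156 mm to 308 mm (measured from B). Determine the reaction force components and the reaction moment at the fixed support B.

Resultant of the distributed load: 7.3 × 152 = 1109.6 N at 232 mm from B.
ΣF_x = 0: B_x = 0.
ΣF_y = 0: B_y − 380 − 7.3·152 = 0 → B_y = 1490 N.
ΣM about B: M_B − 380·166 + 98050 − 87600 − (7.3·152)·232 = 0 → M_B = 310100 N·mm.

B_x = 0, B_y = 1490 N, M_B = 310100 N·mm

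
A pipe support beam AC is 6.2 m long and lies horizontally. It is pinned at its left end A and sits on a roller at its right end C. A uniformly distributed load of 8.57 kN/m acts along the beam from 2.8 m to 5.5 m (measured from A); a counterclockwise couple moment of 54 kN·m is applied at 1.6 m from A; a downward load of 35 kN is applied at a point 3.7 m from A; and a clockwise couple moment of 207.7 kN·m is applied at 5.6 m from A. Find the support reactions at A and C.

A_x = 0, A_y = -3.027 kN, C_y = 61.17 kN

Resultant of the distributed load: 8.57 × 2.7 = 23.139 kN at 4.15 m from A.
Moments about A: C_y·6.2 − (8.57·2.7)·4.15 + 54 − 35·3.7 − 207.7 = 0 → C_y = 379.22685/6.2 = 61.1656 ≈ 61.17 kN.
ΣF_y = 0: A_y + 61.1656 − 8.57·2.7 − 35 = 0 → A_y = -3.027 kN.
ΣF_x = 0: no horizontal applied forces, so A_x = 0.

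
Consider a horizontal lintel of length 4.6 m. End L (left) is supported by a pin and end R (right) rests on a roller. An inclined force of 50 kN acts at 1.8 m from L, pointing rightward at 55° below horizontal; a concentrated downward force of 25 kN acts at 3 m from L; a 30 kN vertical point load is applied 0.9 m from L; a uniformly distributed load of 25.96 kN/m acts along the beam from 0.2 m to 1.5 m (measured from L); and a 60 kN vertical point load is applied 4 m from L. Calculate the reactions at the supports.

Resultant of the distributed load: 25.96 × 1.3 = 33.748 kN at 0.85 m from L.
ΣM about L: R_y·4.6 − 50·sin55°·1.8 − 25·3 − 30·0.9 − (25.96·1.3)·0.85 − 60·4 = 0 → R_y = 444.409/4.6 = 96.6107 ≈ 96.61 kN.
ΣF_y = 0: L_y + 96.6107 − 50·sin55° − 25 − 30 − 25.96·1.3 − 60 = 0 → L_y = 93.09 kN.
ΣF_x = 0: L_x + 50·cos55° = 0 → L_x = -28.68 kN.

L_x = -28.68 kN, L_y = 93.09 kN, R_y = 96.61 kN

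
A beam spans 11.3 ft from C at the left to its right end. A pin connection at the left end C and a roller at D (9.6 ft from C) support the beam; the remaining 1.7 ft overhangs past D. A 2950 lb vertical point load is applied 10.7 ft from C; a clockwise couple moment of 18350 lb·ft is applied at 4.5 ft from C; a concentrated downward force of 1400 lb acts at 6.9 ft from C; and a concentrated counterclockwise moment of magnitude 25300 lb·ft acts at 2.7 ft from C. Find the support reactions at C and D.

Moments about C: D_y·9.6 − 2950·10.7 − 18350 − 1400·6.9 + 25300 = 0 → D_y = 34275/9.6 = 3570.31 ≈ 3570 lb.
ΣF_y = 0: C_y + 3570.31 − 2950 − 1400 = 0 → C_y = 779.7 lb.
ΣF_x = 0: no horizontal applied forces, so C_x = 0.

C_x = 0, C_y = 779.7 lb, D_y = 3570 lb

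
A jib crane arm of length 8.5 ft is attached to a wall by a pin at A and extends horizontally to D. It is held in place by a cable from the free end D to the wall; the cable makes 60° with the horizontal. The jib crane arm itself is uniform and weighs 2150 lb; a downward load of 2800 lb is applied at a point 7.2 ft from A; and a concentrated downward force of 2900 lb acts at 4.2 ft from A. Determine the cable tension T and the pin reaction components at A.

T = 5635 lb, A_x = 2817 lb, A_y = 2970 lb

ΣM about A: T·sin60°·8.5 − 2150·4.25 − 2800·7.2 − 2900·4.2 = 0 → T = 41477.5/(8.5·0.866025) = 5634.6 ≈ 5635 lb.
ΣF_x = 0: A_x − T·cos60° = 0 → A_x = 5634.6 × 0.5 = 2817 lb.
ΣF_y = 0: A_y + T·sin60° − 2150 − 2800 − 2900 = 0 → A_y = 7850 − 5634.6 × 0.866025 = 2970 lb.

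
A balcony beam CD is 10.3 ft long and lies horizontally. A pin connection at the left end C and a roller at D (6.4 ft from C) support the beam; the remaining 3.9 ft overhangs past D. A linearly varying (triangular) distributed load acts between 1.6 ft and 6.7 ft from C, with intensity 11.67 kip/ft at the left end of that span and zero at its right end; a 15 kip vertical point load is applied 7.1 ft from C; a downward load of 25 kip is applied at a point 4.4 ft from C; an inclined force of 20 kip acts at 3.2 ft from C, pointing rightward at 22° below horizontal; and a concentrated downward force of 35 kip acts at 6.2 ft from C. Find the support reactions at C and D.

C_x = -18.54 kip, C_y = 25.43 kip, D_y = 86.82 kip

Resultant of the triangular load: ½ × 11.67 × 5.1 = 29.7585 kip, acting at 3.3 ft from C (one-third of the span from the peak).
Moments about C: D_y·6.4 − (½·11.67·5.1)·3.3 − 15·7.1 − 25·4.4 − 20·sin22°·3.2 − 35·6.2 = 0 → D_y = 555.678/6.4 = 86.8247 ≈ 86.82 kip.
ΣF_y = 0: C_y + 86.8247 − ½·11.67·5.1 − 15 − 25 − 20·sin22° − 35 = 0 → C_y = 25.43 kip.
ΣF_x = 0: C_x + 20·cos22° = 0 → C_x = -18.54 kip.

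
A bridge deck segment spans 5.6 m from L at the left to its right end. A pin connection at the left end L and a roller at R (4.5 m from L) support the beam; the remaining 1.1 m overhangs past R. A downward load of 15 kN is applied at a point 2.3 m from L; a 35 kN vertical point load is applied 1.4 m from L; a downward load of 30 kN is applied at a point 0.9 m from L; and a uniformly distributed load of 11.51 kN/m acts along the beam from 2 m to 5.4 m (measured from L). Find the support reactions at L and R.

Resultant of the distributed load: 11.51 × 3.4 = 39.134 kN at 3.7 m from L.
Taking moments about L: R_y·4.5 − 15·2.3 − 35·1.4 − 30·0.9 − (11.51·3.4)·3.7 = 0 → R_y = 255.2958/4.5 = 56.7324 ≈ 56.73 kN.
ΣF_y = 0: L_y + 56.7324 − 15 − 35 − 30 − 11.51·3.4 = 0 → L_y = 62.40 kN.
ΣF_x = 0: no horizontal applied forces, so L_x = 0.

L_x = 0, L_y = 62.40 kN, R_y = 56.73 kN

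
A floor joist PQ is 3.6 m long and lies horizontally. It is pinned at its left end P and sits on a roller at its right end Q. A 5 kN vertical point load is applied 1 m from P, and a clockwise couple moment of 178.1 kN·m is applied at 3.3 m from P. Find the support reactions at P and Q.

P_x = 0, P_y = -45.86 kN, Q_y = 50.86 kN

Moments about P: Q_y·3.6 − 5·1 − 178.1 = 0 → Q_y = 183.1/3.6 = 50.8611 ≈ 50.86 kN.
ΣF_y = 0: P_y + 50.8611 − 5 = 0 → P_y = -45.86 kN.
ΣF_x = 0: no horizontal applied forces, so P_x = 0.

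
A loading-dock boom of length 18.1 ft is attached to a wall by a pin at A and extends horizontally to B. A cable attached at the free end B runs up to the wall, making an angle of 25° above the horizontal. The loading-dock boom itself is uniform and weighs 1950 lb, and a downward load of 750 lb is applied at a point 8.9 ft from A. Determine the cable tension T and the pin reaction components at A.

ΣM about A: T·sin25°·18.1 − 1950·9.05 − 750·8.9 = 0 → T = 24322.5/(18.1·0.422618) = 3179.67 ≈ 3180 lb.
ΣF_x = 0: A_x − T·cos25° = 0 → A_x = 3179.67 × 0.906308 = 2882 lb.
ΣF_y = 0: A_y + T·sin25° − 1950 − 750 = 0 → A_y = 2700 − 3179.67 × 0.422618 = 1356 lb.

T = 3180 lb, A_x = 2882 lb, A_y = 1356 lb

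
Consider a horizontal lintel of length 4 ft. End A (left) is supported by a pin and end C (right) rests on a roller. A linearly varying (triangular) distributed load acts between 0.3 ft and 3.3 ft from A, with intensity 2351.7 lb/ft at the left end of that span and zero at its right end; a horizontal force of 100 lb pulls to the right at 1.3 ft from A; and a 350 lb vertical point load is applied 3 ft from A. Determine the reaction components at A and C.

Resultant of the triangular load: ½ × 2351.7 × 3 = 3527.55 lb, acting at 1.3 ft from A (one-third of the span from the peak).
ΣM about A: C_y·4 − (½·2351.7·3)·1.3 − 350·3 = 0 → C_y = 5635.815/4 = 1408.95 ≈ 1409 lb.
ΣF_y = 0: A_y + 1408.95 − ½·2351.7·3 − 350 = 0 → A_y = 2469 lb.
ΣF_x = 0: A_x + 100 = 0 → A_x = -100.0 lb.

A_x = -100.0 lb, A_y = 2469 lb, C_y = 1409 lb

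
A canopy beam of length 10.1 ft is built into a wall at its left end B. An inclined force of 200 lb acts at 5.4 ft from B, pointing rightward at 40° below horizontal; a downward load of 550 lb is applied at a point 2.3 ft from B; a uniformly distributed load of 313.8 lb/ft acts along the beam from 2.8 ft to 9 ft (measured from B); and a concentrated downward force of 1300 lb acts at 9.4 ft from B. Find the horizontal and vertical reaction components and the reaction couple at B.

Resultant of the distributed load: 313.8 × 6.2 = 1945.56 lb at 5.9 ft from B.
ΣF_x = 0: B_x + 200·cos40° = 0 → B_x = -153.2 lb.
ΣF_y = 0: B_y − 200·sin40° − 550 − 313.8·6.2 − 1300 = 0 → B_y = 3924 lb.
ΣM about B: M_B − 200·sin40°·5.4 − 550·2.3 − (313.8·6.2)·5.9 − 1300·9.4 = 0 → M_B = 25660 lb·ft.

B_x = -153.2 lb, B_y = 3924 lb, M_B = 25660 lb·ft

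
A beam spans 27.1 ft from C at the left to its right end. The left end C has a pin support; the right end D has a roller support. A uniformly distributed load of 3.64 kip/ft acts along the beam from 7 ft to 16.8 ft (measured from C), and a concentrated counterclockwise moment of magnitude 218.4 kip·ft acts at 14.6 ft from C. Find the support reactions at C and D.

C_x = 0, C_y = 28.07 kip, D_y = 7.605 kip

Resultant of the distributed load: 3.64 × 9.8 = 35.672 kip at 11.9 ft from C.
ΣM about C: D_y·27.1 − (3.64·9.8)·11.9 + 218.4 = 0 → D_y = 206.0968/27.1 = 7.60505 ≈ 7.605 kip.
ΣF_y = 0: C_y + 7.60505 − 3.64·9.8 = 0 → C_y = 28.07 kip.
ΣF_x = 0: no horizontal applied forces, so C_x = 0.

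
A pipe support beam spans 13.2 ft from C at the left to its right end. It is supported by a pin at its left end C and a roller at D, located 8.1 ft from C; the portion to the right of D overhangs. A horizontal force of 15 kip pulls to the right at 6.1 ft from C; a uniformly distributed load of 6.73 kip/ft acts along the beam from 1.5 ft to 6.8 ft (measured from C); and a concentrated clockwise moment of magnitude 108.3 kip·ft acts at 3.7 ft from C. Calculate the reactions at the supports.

Resultant of the distributed load: 6.73 × 5.3 = 35.669 kip at 4.15 ft from C.
ΣM about C: D_y·8.1 − (6.73·5.3)·4.15 − 108.3 = 0 → D_y = 256.32635/8.1 = 31.6452 ≈ 31.65 kip.
ΣF_y = 0: C_y + 31.6452 − 6.73·5.3 = 0 → C_y = 4.024 kip.
ΣF_x = 0: C_x + 15 = 0 → C_x = -15.00 kip.

C_x = -15.00 kip, C_y = 4.024 kip, D_y = 31.65 kip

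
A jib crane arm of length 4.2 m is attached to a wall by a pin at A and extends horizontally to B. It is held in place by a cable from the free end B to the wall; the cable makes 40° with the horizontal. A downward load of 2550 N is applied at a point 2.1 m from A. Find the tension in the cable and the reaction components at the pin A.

ΣM about A: T·sin40°·4.2 − 2550·2.1 = 0 → T = 5355/(4.2·0.642788) = 1983.55 ≈ 1984 N.
ΣF_x = 0: A_x − T·cos40° = 0 → A_x = 1983.55 × 0.766044 = 1519 N.
ΣF_y = 0: A_y + T·sin40° − 2550 = 0 → A_y = 2550 − 1983.55 × 0.642788 = 1275 N.

T = 1984 N, A_x = 1519 N, A_y = 1275 N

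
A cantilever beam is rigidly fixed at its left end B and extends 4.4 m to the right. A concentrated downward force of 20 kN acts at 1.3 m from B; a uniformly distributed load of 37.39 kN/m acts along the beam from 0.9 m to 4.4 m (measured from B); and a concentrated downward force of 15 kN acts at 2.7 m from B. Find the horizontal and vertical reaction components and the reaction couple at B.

B_x = 0, B_y = 165.9 kN, M_B = 413.3 kN·m

Resultant of the distributed load: 37.39 × 3.5 = 130.865 kN at 2.65 m from B.
ΣF_x = 0: B_x = 0.
ΣF_y = 0: B_y − 20 − 37.39·3.5 − 15 = 0 → B_y = 165.9 kN.
ΣM about B: M_B − 20·1.3 − (37.39·3.5)·2.65 − 15·2.7 = 0 → M_B = 413.3 kN·m.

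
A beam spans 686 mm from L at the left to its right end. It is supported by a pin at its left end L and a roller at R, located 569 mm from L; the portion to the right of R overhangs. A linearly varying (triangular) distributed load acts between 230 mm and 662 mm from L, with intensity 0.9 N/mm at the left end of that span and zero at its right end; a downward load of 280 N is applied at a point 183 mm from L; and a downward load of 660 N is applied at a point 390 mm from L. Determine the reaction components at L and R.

Resultant of the triangular load: ½ × 0.9 × 432 = 194.4 N, acting at 374 mm from L (one-third of the span from the peak).
Moments about L: R_y·569 − (½·0.9·432)·374 − 280·183 − 660·390 = 0 → R_y = 381345.6/569 = 670.203 ≈ 670.2 N.
ΣF_y = 0: L_y + 670.203 − ½·0.9·432 − 280 − 660 = 0 → L_y = 464.2 N.
ΣF_x = 0: no horizontal applied forces, so L_x = 0.

L_x = 0, L_y = 464.2 N, R_y = 670.2 N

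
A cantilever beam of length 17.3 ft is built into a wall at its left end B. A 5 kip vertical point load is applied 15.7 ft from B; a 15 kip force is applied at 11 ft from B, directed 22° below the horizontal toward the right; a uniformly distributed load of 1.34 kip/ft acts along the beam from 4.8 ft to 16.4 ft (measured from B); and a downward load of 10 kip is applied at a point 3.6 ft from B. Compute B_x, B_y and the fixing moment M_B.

Resultant of the distributed load: 1.34 × 11.6 = 15.544 kip at 10.6 ft from B.
ΣF_x = 0: B_x + 15·cos22° = 0 → B_x = -13.91 kip.
ΣF_y = 0: B_y − 5 − 15·sin22° − 1.34·11.6 − 10 = 0 → B_y = 36.16 kip.
ΣM about B: M_B − 5·15.7 − 15·sin22°·11 − (1.34·11.6)·10.6 − 10·3.6 = 0 → M_B = 341.1 kip·ft.

B_x = -13.91 kip, B_y = 36.16 kip, M_B = 341.1 kip·ft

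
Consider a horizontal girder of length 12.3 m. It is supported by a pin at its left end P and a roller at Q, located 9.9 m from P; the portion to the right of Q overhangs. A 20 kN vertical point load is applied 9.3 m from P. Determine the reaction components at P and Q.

Moments about P: Q_y·9.9 − 20·9.3 = 0 → Q_y = 186/9.9 = 18.7879 ≈ 18.79 kN.
ΣF_y = 0: P_y + 18.7879 − 20 = 0 → P_y = 1.212 kN.
ΣF_x = 0: no horizontal applied forces, so P_x = 0.

P_x = 0, P_y = 1.212 kN, Q_y = 18.79 kN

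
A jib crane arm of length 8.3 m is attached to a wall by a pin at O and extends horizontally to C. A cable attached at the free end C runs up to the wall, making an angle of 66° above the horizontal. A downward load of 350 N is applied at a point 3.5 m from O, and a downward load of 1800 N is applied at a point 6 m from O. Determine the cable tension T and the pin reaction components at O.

ΣM about O: T·sin66°·8.3 − 350·3.5 − 1800·6 = 0 → T = 12025/(8.3·0.913545) = 1585.9 ≈ 1586 N.
ΣF_x = 0: O_x − T·cos66° = 0 → O_x = 1585.9 × 0.406737 = 645.0 N.
ΣF_y = 0: O_y + T·sin66° − 350 − 1800 = 0 → O_y = 2150 − 1585.9 × 0.913545 = 701.2 N.

T = 1586 N, O_x = 645.0 N, O_y = 701.2 N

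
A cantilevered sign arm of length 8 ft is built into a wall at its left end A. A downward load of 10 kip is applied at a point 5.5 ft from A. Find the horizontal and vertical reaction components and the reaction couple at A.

ΣF_x = 0: A_x = 0.
ΣF_y = 0: A_y − 10 = 0 → A_y = 10.00 kip.
ΣM about A: M_A − 10·5.5 = 0 → M_A = 55.00 kip·ft.

A_x = 0, A_y = 10.00 kip, M_A = 55.00 kip·ft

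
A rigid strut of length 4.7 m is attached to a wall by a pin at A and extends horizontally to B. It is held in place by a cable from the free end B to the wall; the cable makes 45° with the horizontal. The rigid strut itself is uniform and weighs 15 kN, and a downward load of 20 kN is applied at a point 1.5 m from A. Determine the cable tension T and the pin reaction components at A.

T = 19.63 kN, A_x = 13.88 kN, A_y = 21.12 kN

ΣM about A: T·sin45°·4.7 − 15·2.35 − 20·1.5 = 0 → T = 65.25/(4.7·0.707107) = 19.6335 ≈ 19.63 kN.
ΣF_x = 0: A_x − T·cos45° = 0 → A_x = 19.6335 × 0.707107 = 13.88 kN.
ΣF_y = 0: A_y + T·sin45° − 15 − 20 = 0 → A_y = 35 − 19.6335 × 0.707107 = 21.12 kN.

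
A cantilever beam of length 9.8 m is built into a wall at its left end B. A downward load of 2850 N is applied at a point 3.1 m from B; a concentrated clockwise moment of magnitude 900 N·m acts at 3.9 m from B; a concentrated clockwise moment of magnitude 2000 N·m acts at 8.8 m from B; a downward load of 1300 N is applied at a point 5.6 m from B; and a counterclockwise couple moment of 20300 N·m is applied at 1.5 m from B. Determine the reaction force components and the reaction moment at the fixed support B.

B_x = 0, B_y = 4150 N, M_B = -1285 N·m

ΣF_x = 0: B_x = 0.
ΣF_y = 0: B_y − 2850 − 1300 = 0 → B_y = 4150 N.
ΣM about B: M_B − 2850·3.1 − 900 − 2000 − 1300·5.6 + 20300 = 0 → M_B = -1285 N·m.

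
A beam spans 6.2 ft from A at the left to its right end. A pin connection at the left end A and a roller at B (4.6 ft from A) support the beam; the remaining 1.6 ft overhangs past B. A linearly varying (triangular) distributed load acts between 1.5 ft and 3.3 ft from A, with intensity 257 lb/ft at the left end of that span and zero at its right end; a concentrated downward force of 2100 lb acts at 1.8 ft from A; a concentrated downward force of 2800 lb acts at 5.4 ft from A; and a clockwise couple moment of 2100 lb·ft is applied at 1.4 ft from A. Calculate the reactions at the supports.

A_x = 0, A_y = 460.5 lb, B_y = 4671 lb

Resultant of the triangular load: ½ × 257 × 1.8 = 231.3 lb, acting at 2.1 ft from A (one-third of the span from the peak).
ΣM about A: B_y·4.6 − (½·257·1.8)·2.1 − 2100·1.8 − 2800·5.4 − 2100 = 0 → B_y = 21485.73/4.6 = 4670.81 ≈ 4671 lb.
ΣF_y = 0: A_y + 4670.81 − ½·257·1.8 − 2100 − 2800 = 0 → A_y = 460.5 lb.
ΣF_x = 0: no horizontal applied forces, so A_x = 0.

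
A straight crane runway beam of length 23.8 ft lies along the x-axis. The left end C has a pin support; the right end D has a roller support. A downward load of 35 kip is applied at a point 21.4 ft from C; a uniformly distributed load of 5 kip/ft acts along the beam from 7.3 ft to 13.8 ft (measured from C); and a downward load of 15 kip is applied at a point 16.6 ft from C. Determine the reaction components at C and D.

Resultant of the distributed load: 5 × 6.5 = 32.5 kip at 10.55 ft from C.
Taking moments about C: D_y·23.8 − 35·21.4 − (5·6.5)·10.55 − 15·16.6 = 0 → D_y = 1340.875/23.8 = 56.3393 ≈ 56.34 kip.
ΣF_y = 0: C_y + 56.3393 − 35 − 5·6.5 − 15 = 0 → C_y = 26.16 kip.
ΣF_x = 0: no horizontal applied forces, so C_x = 0.

C_x = 0, C_y = 26.16 kip, D_y = 56.34 kip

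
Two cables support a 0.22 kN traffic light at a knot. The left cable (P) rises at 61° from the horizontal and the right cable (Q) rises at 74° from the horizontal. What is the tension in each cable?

ΣF_x = 0: −T_P·cos61° + T_Q·cos74° = 0 → T_Q = 1.75887·T_P.
ΣF_y = 0: T_P·sin61° + T_Q·sin74° = 0.22.
Substitute: T_P·(0.87462 + 1.75887·0.961262) = 0.22 → T_P = 0.0857581 ≈ 0.08576 kN.
Then T_Q = 1.75887 × 0.0857581 = 0.1508 kN.

T_P = 0.08576 kN, T_Q = 0.1508 kN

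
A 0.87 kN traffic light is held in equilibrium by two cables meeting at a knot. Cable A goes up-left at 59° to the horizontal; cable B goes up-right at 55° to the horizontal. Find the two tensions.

ΣF_x = 0: −T_A·cos59° + T_B·cos55° = 0 → T_B = 0.897941·T_A.
ΣF_y = 0: T_A·sin59° + T_B·sin55° = 0.87.
Substitute: T_A·(0.857167 + 0.897941·0.819152) = 0.87 → T_A = 0.546236 ≈ 0.5462 kN.
Then T_B = 0.897941 × 0.546236 = 0.4905 kN.

T_A = 0.5462 kN, T_B = 0.4905 kN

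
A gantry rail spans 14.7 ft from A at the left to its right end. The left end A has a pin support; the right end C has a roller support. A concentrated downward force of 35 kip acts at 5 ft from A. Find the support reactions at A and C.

A_x = 0, A_y = 23.10 kip, C_y = 11.90 kip

Taking moments about A: C_y·14.7 − 35·5 = 0 → C_y = 175/14.7 = 11.9048 ≈ 11.90 kip.
ΣF_y = 0: A_y + 11.9048 − 35 = 0 → A_y = 23.10 kip.
ΣF_x = 0: no horizontal applied forces, so A_x = 0.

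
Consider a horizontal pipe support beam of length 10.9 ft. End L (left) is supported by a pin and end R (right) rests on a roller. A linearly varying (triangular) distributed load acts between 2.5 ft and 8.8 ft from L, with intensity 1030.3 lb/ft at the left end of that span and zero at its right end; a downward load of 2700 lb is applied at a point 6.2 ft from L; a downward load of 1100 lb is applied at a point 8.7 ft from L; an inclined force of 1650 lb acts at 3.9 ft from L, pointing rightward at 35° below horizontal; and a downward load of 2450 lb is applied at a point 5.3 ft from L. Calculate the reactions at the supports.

Resultant of the triangular load: ½ × 1030.3 × 6.3 = 3245.445 lb, acting at 4.6 ft from L (one-third of the span from the peak).
ΣM about L: R_y·10.9 − (½·1030.3·6.3)·4.6 − 2700·6.2 − 1100·8.7 − 1650·sin35°·3.9 − 2450·5.3 = 0 → R_y = 57915/10.9 = 5313.3 ≈ 5313 lb.
ΣF_y = 0: L_y + 5313.3 − ½·1030.3·6.3 − 2700 − 1100 − 1650·sin35° − 2450 = 0 → L_y = 5129 lb.
ΣF_x = 0: L_x + 1650·cos35° = 0 → L_x = -1352 lb.

L_x = -1352 lb, L_y = 5129 lb, R_y = 5313 lb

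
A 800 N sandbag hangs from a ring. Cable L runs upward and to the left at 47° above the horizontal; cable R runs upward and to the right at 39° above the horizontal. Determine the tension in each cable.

ΣF_x = 0: −T_L·cos47° + T_R·cos39° = 0 → T_R = 0.877568·T_L.
ΣF_y = 0: T_L·sin47° + T_R·sin39° = 800.
Substitute: T_L·(0.731354 + 0.877568·0.62932) = 800 → T_L = 623.235 ≈ 623.2 N.
Then T_R = 0.877568 × 623.235 = 546.9 N.

T_L = 623.2 N, T_R = 546.9 N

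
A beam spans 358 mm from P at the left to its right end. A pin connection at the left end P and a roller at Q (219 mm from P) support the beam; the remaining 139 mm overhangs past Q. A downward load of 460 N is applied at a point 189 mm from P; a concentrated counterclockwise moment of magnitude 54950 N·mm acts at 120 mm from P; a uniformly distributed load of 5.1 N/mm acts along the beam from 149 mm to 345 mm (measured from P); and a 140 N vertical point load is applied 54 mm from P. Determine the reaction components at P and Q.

Resultant of the distributed load: 5.1 × 196 = 999.6 N at 247 mm from P.
Moments about P: Q_y·219 − 460·189 + 54950 − (5.1·196)·247 − 140·54 = 0 → Q_y = 286451.2/219 = 1308 N.
ΣF_y = 0: P_y + 1308 − 460 − 5.1·196 − 140 = 0 → P_y = 291.6 N.
ΣF_x = 0: no horizontal applied forces, so P_x = 0.

P_x = 0, P_y = 291.6 N, Q_y = 1308 N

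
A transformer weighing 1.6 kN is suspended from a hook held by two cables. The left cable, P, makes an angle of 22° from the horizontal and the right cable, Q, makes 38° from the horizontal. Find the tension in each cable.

T_P = 1.456 kN, T_Q = 1.713 kN

ΣF_x = 0: −T_P·cos22° + T_Q·cos38° = 0 → T_Q = 1.17661·T_P.
ΣF_y = 0: T_P·sin22° + T_Q·sin38° = 1.6.
Substitute: T_P·(0.374607 + 1.17661·0.615661) = 1.6 → T_P = 1.45587 ≈ 1.456 kN.
Then T_Q = 1.17661 × 1.45587 = 1.713 kN.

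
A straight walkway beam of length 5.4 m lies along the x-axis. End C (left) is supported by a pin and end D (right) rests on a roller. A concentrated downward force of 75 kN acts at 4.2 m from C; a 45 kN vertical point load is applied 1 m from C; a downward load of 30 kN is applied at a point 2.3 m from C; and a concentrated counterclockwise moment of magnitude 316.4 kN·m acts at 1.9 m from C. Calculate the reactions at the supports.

ΣM about C: D_y·5.4 − 75·4.2 − 45·1 − 30·2.3 + 316.4 = 0 → D_y = 112.6/5.4 = 20.8519 ≈ 20.85 kN.
ΣF_y = 0: C_y + 20.8519 − 75 − 45 − 30 = 0 → C_y = 129.1 kN.
ΣF_x = 0: no horizontal applied forces, so C_x = 0.

C_x = 0, C_y = 129.1 kN, D_y = 20.85 kN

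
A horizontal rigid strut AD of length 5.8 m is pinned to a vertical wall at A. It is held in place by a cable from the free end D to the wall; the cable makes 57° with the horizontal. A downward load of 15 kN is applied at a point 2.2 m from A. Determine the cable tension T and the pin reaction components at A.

T = 6.784 kN, A_x = 3.695 kN, A_y = 9.310 kN

ΣM about A: T·sin57°·5.8 − 15·2.2 = 0 → T = 33/(5.8·0.838671) = 6.78413 ≈ 6.784 kN.
ΣF_x = 0: A_x − T·cos57° = 0 → A_x = 6.78413 × 0.544639 = 3.695 kN.
ΣF_y = 0: A_y + T·sin57° − 15 = 0 → A_y = 15 − 6.78413 × 0.838671 = 9.310 kN.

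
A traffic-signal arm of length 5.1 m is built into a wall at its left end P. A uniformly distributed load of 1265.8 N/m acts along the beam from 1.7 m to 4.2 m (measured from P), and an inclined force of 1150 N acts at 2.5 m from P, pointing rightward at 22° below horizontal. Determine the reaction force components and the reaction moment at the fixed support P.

Resultant of the distributed load: 1265.8 × 2.5 = 3164.5 N at 2.95 m from P.
ΣF_x = 0: P_x + 1150·cos22° = 0 → P_x = -1066 N.
ΣF_y = 0: P_y − 1265.8·2.5 − 1150·sin22° = 0 → P_y = 3595 N.
ΣM about P: M_P − (1265.8·2.5)·2.95 − 1150·sin22°·2.5 = 0 → M_P = 10410 N·m.

P_x = -1066 N, P_y = 3595 N, M_P = 10410 N·m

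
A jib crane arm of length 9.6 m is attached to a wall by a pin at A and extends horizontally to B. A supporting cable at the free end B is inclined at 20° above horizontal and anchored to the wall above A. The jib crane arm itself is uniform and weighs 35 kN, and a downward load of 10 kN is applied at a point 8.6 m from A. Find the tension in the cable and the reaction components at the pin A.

ΣM about A: T·sin20°·9.6 − 35·4.8 − 10·8.6 = 0 → T = 254/(9.6·0.34202) = 77.359 ≈ 77.36 kN.
ΣF_x = 0: A_x − T·cos20° = 0 → A_x = 77.359 × 0.939693 = 72.69 kN.
ΣF_y = 0: A_y + T·sin20° − 35 − 10 = 0 → A_y = 45 − 77.359 × 0.34202 = 18.54 kN.

T = 77.36 kN, A_x = 72.69 kN, A_y = 18.54 kN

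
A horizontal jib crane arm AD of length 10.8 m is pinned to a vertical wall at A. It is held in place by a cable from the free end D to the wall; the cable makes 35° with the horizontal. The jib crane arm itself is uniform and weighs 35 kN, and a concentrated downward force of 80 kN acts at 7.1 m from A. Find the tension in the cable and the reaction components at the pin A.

T = 122.2 kN, A_x = 100.1 kN, A_y = 44.91 kN

ΣM about A: T·sin35°·10.8 − 35·5.4 − 80·7.1 = 0 → T = 757/(10.8·0.573576) = 122.203 ≈ 122.2 kN.
ΣF_x = 0: A_x − T·cos35° = 0 → A_x = 122.203 × 0.819152 = 100.1 kN.
ΣF_y = 0: A_y + T·sin35° − 35 − 80 = 0 → A_y = 115 − 122.203 × 0.573576 = 44.91 kN.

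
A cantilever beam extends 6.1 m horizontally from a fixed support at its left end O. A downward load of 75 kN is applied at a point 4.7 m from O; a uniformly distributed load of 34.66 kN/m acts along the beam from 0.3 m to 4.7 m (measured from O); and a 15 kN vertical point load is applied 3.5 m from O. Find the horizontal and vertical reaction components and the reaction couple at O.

Resultant of the distributed load: 34.66 × 4.4 = 152.504 kN at 2.5 m from O.
ΣF_x = 0: O_x = 0.
ΣF_y = 0: O_y − 75 − 34.66·4.4 − 15 = 0 → O_y = 242.5 kN.
ΣM about O: M_O − 75·4.7 − (34.66·4.4)·2.5 − 15·3.5 = 0 → M_O = 786.3 kN·m.

O_x = 0, O_y = 242.5 kN, M_O = 786.3 kN·m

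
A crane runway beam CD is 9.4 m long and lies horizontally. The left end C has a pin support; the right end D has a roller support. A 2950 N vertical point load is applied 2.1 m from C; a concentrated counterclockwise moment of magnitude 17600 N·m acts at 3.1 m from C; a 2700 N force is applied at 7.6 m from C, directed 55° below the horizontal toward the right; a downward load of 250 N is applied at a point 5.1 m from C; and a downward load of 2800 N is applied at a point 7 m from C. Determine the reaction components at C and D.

C_x = -1549 N, C_y = 5416 N, D_y = 2796 N

ΣM about C: D_y·9.4 − 2950·2.1 + 17600 − 2700·sin55°·7.6 − 250·5.1 − 2800·7 = 0 → D_y = 26279/9.4 = 2795.64 ≈ 2796 N.
ΣF_y = 0: C_y + 2795.64 − 2950 − 2700·sin55° − 250 − 2800 = 0 → C_y = 5416 N.
ΣF_x = 0: C_x + 2700·cos55° = 0 → C_x = -1549 N.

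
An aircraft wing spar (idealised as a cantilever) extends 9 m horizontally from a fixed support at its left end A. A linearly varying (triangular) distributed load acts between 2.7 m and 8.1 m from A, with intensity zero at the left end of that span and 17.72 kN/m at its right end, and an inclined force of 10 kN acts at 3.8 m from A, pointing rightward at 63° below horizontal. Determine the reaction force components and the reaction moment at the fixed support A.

A_x = -4.540 kN, A_y = 56.75 kN, M_A = 335.3 kN·m

Resultant of the triangular load: ½ × 17.72 × 5.4 = 47.844 kN, acting at 6.3 m from A (one-third of the span from the peak).
ΣF_x = 0: A_x + 10·cos63° = 0 → A_x = -4.540 kN.
ΣF_y = 0: A_y − ½·17.72·5.4 − 10·sin63° = 0 → A_y = 56.75 kN.
ΣM about A: M_A − (½·17.72·5.4)·6.3 − 10·sin63°·3.8 = 0 → M_A = 335.3 kN·m.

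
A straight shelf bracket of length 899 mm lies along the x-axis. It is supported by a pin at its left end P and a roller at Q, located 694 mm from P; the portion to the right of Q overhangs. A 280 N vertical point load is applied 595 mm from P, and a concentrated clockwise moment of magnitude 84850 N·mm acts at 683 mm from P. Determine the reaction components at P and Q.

P_x = 0, P_y = -82.32 N, Q_y = 362.3 N

Moments about P: Q_y·694 − 280·595 − 84850 = 0 → Q_y = 251450/694 = 362.32 ≈ 362.3 N.
ΣF_y = 0: P_y + 362.32 − 280 = 0 → P_y = -82.32 N.
ΣF_x = 0: no horizontal applied forces, so P_x = 0.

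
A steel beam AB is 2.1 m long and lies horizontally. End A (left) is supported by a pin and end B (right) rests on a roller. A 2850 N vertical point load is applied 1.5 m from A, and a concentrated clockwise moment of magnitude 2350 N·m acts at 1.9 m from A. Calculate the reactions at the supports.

A_x = 0, A_y = -304.8 N, B_y = 3155 N

ΣM about A: B_y·2.1 − 2850·1.5 − 2350 = 0 → B_y = 6625/2.1 = 3154.76 ≈ 3155 N.
ΣF_y = 0: A_y + 3154.76 − 2850 = 0 → A_y = -304.8 N.
ΣF_x = 0: no horizontal applied forces, so A_x = 0.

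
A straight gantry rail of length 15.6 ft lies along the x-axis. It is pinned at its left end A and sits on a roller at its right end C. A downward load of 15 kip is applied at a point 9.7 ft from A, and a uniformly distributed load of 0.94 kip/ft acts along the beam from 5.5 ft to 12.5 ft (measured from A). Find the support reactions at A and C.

A_x = 0, A_y = 8.457 kip, C_y = 13.12 kip

Resultant of the distributed load: 0.94 × 7 = 6.58 kip at 9 ft from A.
Taking moments about A: C_y·15.6 − 15·9.7 − (0.94·7)·9 = 0 → C_y = 204.72/15.6 = 13.1231 ≈ 13.12 kip.
ΣF_y = 0: A_y + 13.1231 − 15 − 0.94·7 = 0 → A_y = 8.457 kip.
ΣF_x = 0: no horizontal applied forces, so A_x = 0.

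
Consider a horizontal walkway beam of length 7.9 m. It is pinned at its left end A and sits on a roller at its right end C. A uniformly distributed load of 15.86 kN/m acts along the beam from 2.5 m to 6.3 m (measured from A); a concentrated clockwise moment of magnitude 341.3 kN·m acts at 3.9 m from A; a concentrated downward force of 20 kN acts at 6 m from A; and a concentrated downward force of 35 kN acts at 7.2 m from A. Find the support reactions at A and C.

Resultant of the distributed load: 15.86 × 3.8 = 60.268 kN at 4.4 m from A.
Moments about A: C_y·7.9 − (15.86·3.8)·4.4 − 341.3 − 20·6 − 35·7.2 = 0 → C_y = 978.4792/7.9 = 123.858 ≈ 123.9 kN.
ΣF_y = 0: A_y + 123.858 − 15.86·3.8 − 20 − 35 = 0 → A_y = -8.590 kN.
ΣF_x = 0: no horizontal applied forces, so A_x = 0.

A_x = 0, A_y = -8.590 kN, C_y = 123.9 kN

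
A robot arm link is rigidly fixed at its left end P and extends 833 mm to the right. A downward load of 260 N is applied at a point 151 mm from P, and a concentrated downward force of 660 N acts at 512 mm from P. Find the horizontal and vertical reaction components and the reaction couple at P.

P_x = 0, P_y = 920.0 N, M_P = 377200 N·mm

ΣF_x = 0: P_x = 0.
ΣF_y = 0: P_y − 260 − 660 = 0 → P_y = 920.0 N.
ΣM about P: M_P − 260·151 − 660·512 = 0 → M_P = 377200 N·mm.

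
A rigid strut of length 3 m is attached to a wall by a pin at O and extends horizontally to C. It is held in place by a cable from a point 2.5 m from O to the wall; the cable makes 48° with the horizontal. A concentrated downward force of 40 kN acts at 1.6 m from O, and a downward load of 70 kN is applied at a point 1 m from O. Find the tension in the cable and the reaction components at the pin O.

ΣM about O: T·sin48°·2.5 − 40·1.6 − 70·1 = 0 → T = 134/(2.5·0.743145) = 72.1259 ≈ 72.13 kN.
ΣF_x = 0: O_x − T·cos48° = 0 → O_x = 72.1259 × 0.669131 = 48.26 kN.
ΣF_y = 0: O_y + T·sin48° − 40 − 70 = 0 → O_y = 110 − 72.1259 × 0.743145 = 56.40 kN.

T = 72.13 kN, O_x = 48.26 kN, O_y = 56.40 kN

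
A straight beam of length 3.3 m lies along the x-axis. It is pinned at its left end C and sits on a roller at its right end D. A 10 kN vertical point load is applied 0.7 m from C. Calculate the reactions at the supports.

ΣM about C: D_y·3.3 − 10·0.7 = 0 → D_y = 7/3.3 = 2.12121 ≈ 2.121 kN.
ΣF_y = 0: C_y + 2.12121 − 10 = 0 → C_y = 7.879 kN.
ΣF_x = 0: no horizontal applied forces, so C_x = 0.

C_x = 0, C_y = 7.879 kN, D_y = 2.121 kN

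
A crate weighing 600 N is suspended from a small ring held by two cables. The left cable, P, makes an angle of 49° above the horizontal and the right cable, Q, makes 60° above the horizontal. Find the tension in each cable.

ΣF_x = 0: −T_P·cos49° + T_Q·cos60° = 0 → T_Q = 1.31212·T_P.
ΣF_y = 0: T_P·sin49° + T_Q·sin60° = 600.
Substitute: T_P·(0.75471 + 1.31212·0.866025) = 600 → T_P = 317.286 ≈ 317.3 N.
Then T_Q = 1.31212 × 317.286 = 416.3 N.

T_P = 317.3 N, T_Q = 416.3 N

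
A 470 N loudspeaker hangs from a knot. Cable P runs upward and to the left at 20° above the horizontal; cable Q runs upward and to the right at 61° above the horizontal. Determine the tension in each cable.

T_P = 230.7 N, T_Q = 447.2 N

ΣF_x = 0: −T_P·cos20° + T_Q·cos61° = 0 → T_Q = 1.93827·T_P.
ΣF_y = 0: T_P·sin20° + T_Q·sin61° = 470.
Substitute: T_P·(0.34202 + 1.93827·0.87462) = 470 → T_P = 230.701 ≈ 230.7 N.
Then T_Q = 1.93827 × 230.701 = 447.2 N.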